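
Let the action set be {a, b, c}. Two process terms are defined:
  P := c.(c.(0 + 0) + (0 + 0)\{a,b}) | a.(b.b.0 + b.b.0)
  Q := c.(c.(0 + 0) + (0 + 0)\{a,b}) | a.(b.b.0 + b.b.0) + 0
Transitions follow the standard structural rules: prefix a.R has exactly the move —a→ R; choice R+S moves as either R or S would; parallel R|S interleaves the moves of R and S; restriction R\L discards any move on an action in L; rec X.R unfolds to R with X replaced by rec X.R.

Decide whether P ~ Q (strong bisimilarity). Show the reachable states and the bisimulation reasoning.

P ~ Q

P's transition system — 12 states:
  p0 = c.(c.(0 + 0) + (0 + 0)\{a,b}) | a.(b.b.0 + b.b.0) has moves --a--▸ p1, --c--▸ p2
  p1 = c.(c.(0 + 0) + (0 + 0)\{a,b}) | (b.b.0 + b.b.0) has moves --b--▸ p3, --c--▸ p4
  p2 = (c.(0 + 0) + (0 + 0)\{a,b}) | a.(b.b.0 + b.b.0) has moves --a--▸ p4, --c--▸ p5
  p3 = c.(c.(0 + 0) + (0 + 0)\{a,b}) | b.0 has moves --b--▸ p6, --c--▸ p7
  p4 = (c.(0 + 0) + (0 + 0)\{a,b}) | (b.b.0 + b.b.0) has moves --b--▸ p7, --c--▸ p8
  p5 = (0 + 0) | a.(b.b.0 + b.b.0) has moves --a--▸ p8
  p6 = c.(c.(0 + 0) + (0 + 0)\{a,b}) | 0 has moves --c--▸ p9
  p7 = (c.(0 + 0) + (0 + 0)\{a,b}) | b.0 has moves --b--▸ p9, --c--▸ p10
  p8 = (0 + 0) | (b.b.0 + b.b.0) has moves --b--▸ p10
  p9 = (c.(0 + 0) + (0 + 0)\{a,b}) | 0 has moves --c--▸ p11
  p10 = (0 + 0) | b.0 has moves --b--▸ p11
  p11 = (0 + 0) | 0 has moves ·
Q's transition system — 12 states:
  q0 = c.(c.(0 + 0) + (0 + 0)\{a,b}) | a.(b.b.0 + b.b.0) + 0 has moves --a--▸ q1, --c--▸ q2
  q1 = c.(c.(0 + 0) + (0 + 0)\{a,b}) | (b.b.0 + b.b.0) has moves --b--▸ q3, --c--▸ q4
  q2 = (c.(0 + 0) + (0 + 0)\{a,b}) | a.(b.b.0 + b.b.0) has moves --a--▸ q4, --c--▸ q5
  q3 = c.(c.(0 + 0) + (0 + 0)\{a,b}) | b.0 has moves --b--▸ q6, --c--▸ q7
  q4 = (c.(0 + 0) + (0 + 0)\{a,b}) | (b.b.0 + b.b.0) has moves --b--▸ q7, --c--▸ q8
  q5 = (0 + 0) | a.(b.b.0 + b.b.0) has moves --a--▸ q8
  q6 = c.(c.(0 + 0) + (0 + 0)\{a,b}) | 0 has moves --c--▸ q9
  q7 = (c.(0 + 0) + (0 + 0)\{a,b}) | b.0 has moves --b--▸ q9, --c--▸ q10
  q8 = (0 + 0) | (b.b.0 + b.b.0) has moves --b--▸ q10
  q9 = (c.(0 + 0) + (0 + 0)\{a,b}) | 0 has moves --c--▸ q11
  q10 = (0 + 0) | b.0 has moves --b--▸ q11
  q11 = (0 + 0) | 0 has moves ·
Bisimilarity quotient blocks:
  B0 = {p0, q0}
  B1 = {p2, q2}
  B2 = {p4, q4}
  B3 = {p7, q7}
  B4 = {p10, q10}
  B5 = {p11, q11}
  B6 = {p9, q9}
  B7 = {p8, q8}
  B8 = {p5, q5}
  B9 = {p1, q1}
  B10 = {p3, q3}
  B11 = {p6, q6}
p0 ∈ B0, q0 ∈ B0 → same block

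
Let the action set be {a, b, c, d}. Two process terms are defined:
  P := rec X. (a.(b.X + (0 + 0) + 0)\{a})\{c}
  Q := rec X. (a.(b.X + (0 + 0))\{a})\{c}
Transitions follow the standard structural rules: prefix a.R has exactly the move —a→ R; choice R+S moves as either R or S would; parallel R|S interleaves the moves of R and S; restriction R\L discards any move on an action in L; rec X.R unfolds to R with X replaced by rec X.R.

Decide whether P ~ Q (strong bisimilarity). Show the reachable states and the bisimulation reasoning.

LTS(P): 3 reachable states
  u0 = rec X. (a.(b.X + (0 + 0) + 0)\{a})\{c} | -a-> u1
  u1 = (b.(rec X. (a.(b.X + (0 + 0) + 0)\{a})\{c}) + (0 + 0) + 0)\{a}\{c} | -b-> u2
  u2 = (rec X. (a.(b.X + (0 + 0) + 0)\{a})\{c})\{a}\{c} | ·
LTS(Q): 3 reachable states
  v0 = rec X. (a.(b.X + (0 + 0))\{a})\{c} | -a-> v1
  v1 = (b.(rec X. (a.(b.X + (0 + 0))\{a})\{c}) + (0 + 0))\{a}\{c} | -b-> v2
  v2 = (rec X. (a.(b.X + (0 + 0))\{a})\{c})\{a}\{c} | ·
Partition-refinement fixed point:
  B0 = {u0, v0}
  B1 = {u1, v1}
  B2 = {u2, v2}
u0 ∈ B0, v0 ∈ B0 → same block

bisimilar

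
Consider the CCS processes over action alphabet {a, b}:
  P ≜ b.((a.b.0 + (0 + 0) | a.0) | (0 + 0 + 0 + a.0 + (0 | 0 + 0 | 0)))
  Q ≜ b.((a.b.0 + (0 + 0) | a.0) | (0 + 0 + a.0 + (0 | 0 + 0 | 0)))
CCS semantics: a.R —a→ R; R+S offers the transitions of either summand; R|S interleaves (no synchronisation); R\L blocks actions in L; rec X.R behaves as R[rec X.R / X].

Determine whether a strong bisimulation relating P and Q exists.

bisimilar

P's transition system — 9 states:
  s0 = b.((a.b.0 + (0 + 0) | a.0) | (0 + 0 + 0 + a.0 + (0 | 0 + 0 | 0))) | --b--▸ s1
  s1 = (a.b.0 + (0 + 0) | a.0) | (0 + 0 + 0 + a.0 + (0 | 0 + 0 | 0)) | --a--▸ s2, --a--▸ s3, --a--▸ s4
  s2 = (0 + 0) | 0 | (0 + 0 + 0 + a.0 + (0 | 0 + 0 | 0)) | --a--▸ s5
  s3 = (a.b.0 + (0 + 0) | a.0) | 0 | --a--▸ s5, --a--▸ s6
  s4 = b.0 | (0 + 0 + 0 + a.0 + (0 | 0 + 0 | 0)) | --a--▸ s6, --b--▸ s7
  s5 = (0 + 0) | 0 | 0 | (no moves)
  s6 = b.0 | 0 | --b--▸ s8
  s7 = 0 | (0 + 0 + 0 + a.0 + (0 | 0 + 0 | 0)) | --a--▸ s8
  s8 = 0 | 0 | (no moves)
Q's transition system — 9 states:
  t0 = b.((a.b.0 + (0 + 0) | a.0) | (0 + 0 + a.0 + (0 | 0 + 0 | 0))) | --b--▸ t1
  t1 = (a.b.0 + (0 + 0) | a.0) | (0 + 0 + a.0 + (0 | 0 + 0 | 0)) | --a--▸ t2, --a--▸ t3, --a--▸ t4
  t2 = (0 + 0) | 0 | (0 + 0 + a.0 + (0 | 0 + 0 | 0)) | --a--▸ t5
  t3 = (a.b.0 + (0 + 0) | a.0) | 0 | --a--▸ t5, --a--▸ t6
  t4 = b.0 | (0 + 0 + a.0 + (0 | 0 + 0 | 0)) | --a--▸ t6, --b--▸ t7
  t5 = (0 + 0) | 0 | 0 | (no moves)
  t6 = b.0 | 0 | --b--▸ t8
  t7 = 0 | (0 + 0 + a.0 + (0 | 0 + 0 | 0)) | --a--▸ t8
  t8 = 0 | 0 | (no moves)
Coarsest stable partition (strong bisimilarity classes):
  B0 = {s0, t0}
  B1 = {s1, t1}
  B2 = {s4, t4}
  B3 = {s6, t6}
  B4 = {s5, s8, t5, t8}
  B5 = {s2, s7, t2, t7}
  B6 = {s3, t3}
s0 ∈ B0, t0 ∈ B0 → same block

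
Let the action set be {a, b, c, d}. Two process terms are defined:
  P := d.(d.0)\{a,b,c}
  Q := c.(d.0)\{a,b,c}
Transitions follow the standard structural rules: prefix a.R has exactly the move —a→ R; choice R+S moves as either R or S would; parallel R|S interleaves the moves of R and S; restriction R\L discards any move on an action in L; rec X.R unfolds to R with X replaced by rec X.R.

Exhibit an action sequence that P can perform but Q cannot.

d

P's transition system — 3 states:
  p0 = d.(d.0)\{a,b,c} → ··d··> p1
  p1 = (d.0)\{a,b,c} → ··d··> p2
  p2 = 0\{a,b,c} → ∅
Q's transition system — 3 states:
  q0 = c.(d.0)\{a,b,c} → ··c··> q1
  q1 = (d.0)\{a,b,c} → ··d··> q2
  q2 = 0\{a,b,c} → ∅
Executing d from P (initial set {p0}):
  after d @ step 1: {p1}
  ✓ P
Executing d from Q (initial set {q0}):
  after d @ step 1: no successor for Q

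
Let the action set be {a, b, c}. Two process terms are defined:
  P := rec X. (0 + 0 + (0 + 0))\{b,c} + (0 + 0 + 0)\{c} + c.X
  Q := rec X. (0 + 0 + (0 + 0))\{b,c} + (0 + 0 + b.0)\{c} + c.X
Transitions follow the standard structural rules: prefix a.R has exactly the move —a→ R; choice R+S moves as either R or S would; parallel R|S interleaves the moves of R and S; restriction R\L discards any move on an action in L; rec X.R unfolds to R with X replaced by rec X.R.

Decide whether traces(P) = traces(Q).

P's transition system — 1 states:
  u0 = rec X. (0 + 0 + (0 + 0))\{b,c} + (0 + 0 + 0)\{c} + c.X | -c-> u0
Q's transition system — 2 states:
  v0 = rec X. (0 + 0 + (0 + 0))\{b,c} + (0 + 0 + b.0)\{c} + c.X | -b-> v1, -c-> v0
  v1 = 0\{c} | stopped
Run σ = ⟨b⟩ on Q: start {v0}
  after b @ step 1: {v1}
  ✓ Q
Run σ = ⟨b⟩ on P: start {u0}
  after b @ step 1: ∅  — P cannot continue

trace-distinct — witness ⟨b⟩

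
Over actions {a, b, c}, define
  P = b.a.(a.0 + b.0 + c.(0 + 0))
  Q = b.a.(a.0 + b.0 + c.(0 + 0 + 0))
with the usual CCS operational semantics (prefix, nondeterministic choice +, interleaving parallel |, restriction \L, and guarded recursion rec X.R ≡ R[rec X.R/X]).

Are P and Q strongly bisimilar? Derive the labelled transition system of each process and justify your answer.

LTS(P): 5 reachable states
  u0 = b.a.(a.0 + b.0 + c.(0 + 0)) → --b--▸ u1
  u1 = a.(a.0 + b.0 + c.(0 + 0)) → --a--▸ u2
  u2 = a.0 + b.0 + c.(0 + 0) → --a--▸ u3, --b--▸ u3, --c--▸ u4
  u3 = 0 → ·
  u4 = 0 + 0 → ·
LTS(Q): 5 reachable states
  v0 = b.a.(a.0 + b.0 + c.(0 + 0 + 0)) → --b--▸ v1
  v1 = a.(a.0 + b.0 + c.(0 + 0 + 0)) → --a--▸ v2
  v2 = a.0 + b.0 + c.(0 + 0 + 0) → --a--▸ v3, --b--▸ v3, --c--▸ v4
  v3 = 0 → ·
  v4 = 0 + 0 + 0 → ·
Bisimilarity quotient blocks:
  B0 = {u0, v0}
  B1 = {u1, v1}
  B2 = {u2, v2}
  B3 = {u3, u4, v3, v4}
u0 ∈ B0, v0 ∈ B0 → same block

bisimilar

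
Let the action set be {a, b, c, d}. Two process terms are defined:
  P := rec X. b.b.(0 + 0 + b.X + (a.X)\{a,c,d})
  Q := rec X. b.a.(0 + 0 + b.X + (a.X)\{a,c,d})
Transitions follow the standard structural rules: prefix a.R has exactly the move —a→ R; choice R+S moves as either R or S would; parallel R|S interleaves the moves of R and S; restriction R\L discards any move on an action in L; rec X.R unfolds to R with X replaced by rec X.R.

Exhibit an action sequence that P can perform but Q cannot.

bb

Reachable graph of P (3 states):
  p0 = rec X. b.b.(0 + 0 + b.X + (a.X)\{a,c,d}) :: —b→ p1
  p1 = b.(0 + 0 + b.(rec X. b.b.(0 + 0 + b.X + (a.X)\{a,c,d})) + (a.(rec X. b.b.(0 + 0 + b.X + (a.X)\{a,c,d})))\{a,c,d}) :: —b→ p2
  p2 = 0 + 0 + b.(rec X. b.b.(0 + 0 + b.X + (a.X)\{a,c,d})) + (a.(rec X. b.b.(0 + 0 + b.X + (a.X)\{a,c,d})))\{a,c,d} :: —b→ p0
Reachable graph of Q (3 states):
  q0 = rec X. b.a.(0 + 0 + b.X + (a.X)\{a,c,d}) :: —b→ q1
  q1 = a.(0 + 0 + b.(rec X. b.a.(0 + 0 + b.X + (a.X)\{a,c,d})) + (a.(rec X. b.a.(0 + 0 + b.X + (a.X)\{a,c,d})))\{a,c,d}) :: —a→ q2
  q2 = 0 + 0 + b.(rec X. b.a.(0 + 0 + b.X + (a.X)\{a,c,d})) + (a.(rec X. b.a.(0 + 0 + b.X + (a.X)\{a,c,d})))\{a,c,d} :: —b→ q0
Run σ = ⟨bb⟩ on P: start {p0}
  [1] b ⇒ {p1}
  [2] b ⇒ {p2}
  ✓ P
Run σ = ⟨bb⟩ on Q: start {q0}
  [1] b ⇒ {q1}
  [2] b ⇒ no successor for Q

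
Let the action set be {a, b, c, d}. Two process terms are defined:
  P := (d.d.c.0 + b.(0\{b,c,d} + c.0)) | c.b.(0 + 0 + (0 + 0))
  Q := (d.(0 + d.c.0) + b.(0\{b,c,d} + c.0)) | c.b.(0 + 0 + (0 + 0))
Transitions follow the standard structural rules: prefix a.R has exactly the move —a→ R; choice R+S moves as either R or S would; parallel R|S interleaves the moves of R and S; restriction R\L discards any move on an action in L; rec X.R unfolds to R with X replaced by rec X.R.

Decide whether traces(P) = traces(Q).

Reachable graph of P (15 states):
  u0 = (d.d.c.0 + b.(0\{b,c,d} + c.0)) | c.b.(0 + 0 + (0 + 0)) | =b=> u1, =c=> u2, =d=> u3
  u1 = (0\{b,c,d} + c.0) | c.b.(0 + 0 + (0 + 0)) | =c=> u4, =c=> u5
  u2 = (d.d.c.0 + b.(0\{b,c,d} + c.0)) | b.(0 + 0 + (0 + 0)) | =b=> u4, =b=> u6, =d=> u7
  u3 = d.c.0 | c.b.(0 + 0 + (0 + 0)) | =c=> u7, =d=> u8
  u4 = (0\{b,c,d} + c.0) | b.(0 + 0 + (0 + 0)) | =b=> u9, =c=> u10
  u5 = 0 | c.b.(0 + 0 + (0 + 0)) | =c=> u10
  u6 = (d.d.c.0 + b.(0\{b,c,d} + c.0)) | (0 + 0 + (0 + 0)) | =b=> u9, =d=> u11
  u7 = d.c.0 | b.(0 + 0 + (0 + 0)) | =b=> u11, =d=> u12
  u8 = c.0 | c.b.(0 + 0 + (0 + 0)) | =c=> u12, =c=> u5
  u9 = (0\{b,c,d} + c.0) | (0 + 0 + (0 + 0)) | =c=> u13
  u10 = 0 | b.(0 + 0 + (0 + 0)) | =b=> u13
  u11 = d.c.0 | (0 + 0 + (0 + 0)) | =d=> u14
  u12 = c.0 | b.(0 + 0 + (0 + 0)) | =b=> u14, =c=> u10
  u13 = 0 | (0 + 0 + (0 + 0)) | ∅
  u14 = c.0 | (0 + 0 + (0 + 0)) | =c=> u13
Reachable graph of Q (15 states):
  v0 = (d.(0 + d.c.0) + b.(0\{b,c,d} + c.0)) | c.b.(0 + 0 + (0 + 0)) | =b=> v1, =c=> v2, =d=> v3
  v1 = (0\{b,c,d} + c.0) | c.b.(0 + 0 + (0 + 0)) | =c=> v4, =c=> v5
  v2 = (d.(0 + d.c.0) + b.(0\{b,c,d} + c.0)) | b.(0 + 0 + (0 + 0)) | =b=> v4, =b=> v6, =d=> v7
  v3 = (0 + d.c.0) | c.b.(0 + 0 + (0 + 0)) | =c=> v7, =d=> v8
  v4 = (0\{b,c,d} + c.0) | b.(0 + 0 + (0 + 0)) | =b=> v9, =c=> v10
  v5 = 0 | c.b.(0 + 0 + (0 + 0)) | =c=> v10
  v6 = (d.(0 + d.c.0) + b.(0\{b,c,d} + c.0)) | (0 + 0 + (0 + 0)) | =b=> v9, =d=> v11
  v7 = (0 + d.c.0) | b.(0 + 0 + (0 + 0)) | =b=> v11, =d=> v12
  v8 = c.0 | c.b.(0 + 0 + (0 + 0)) | =c=> v12, =c=> v5
  v9 = (0\{b,c,d} + c.0) | (0 + 0 + (0 + 0)) | =c=> v13
  v10 = 0 | b.(0 + 0 + (0 + 0)) | =b=> v13
  v11 = (0 + d.c.0) | (0 + 0 + (0 + 0)) | =d=> v14
  v12 = c.0 | b.(0 + 0 + (0 + 0)) | =b=> v14, =c=> v10
  v13 = 0 | (0 + 0 + (0 + 0)) | ∅
  v14 = c.0 | (0 + 0 + (0 + 0)) | =c=> v13
Coarsest stable partition (strong bisimilarity classes):
  B0 = {u0, v0}
  B1 = {u3, v3}
  B2 = {u1, u8, v1, v8}
  B3 = {u12, u4, v12, v4}
  B4 = {u10, v10}
  B5 = {u13, v13}
  B6 = {u14, u9, v14, v9}
  B7 = {u5, v5}
  B8 = {u7, v7}
  B9 = {u11, v11}
  B10 = {u2, v2}
  B11 = {u6, v6}
u0 ∈ B0, v0 ∈ B0 → same block
Bisimilar ⇒ trace-equivalent.

YES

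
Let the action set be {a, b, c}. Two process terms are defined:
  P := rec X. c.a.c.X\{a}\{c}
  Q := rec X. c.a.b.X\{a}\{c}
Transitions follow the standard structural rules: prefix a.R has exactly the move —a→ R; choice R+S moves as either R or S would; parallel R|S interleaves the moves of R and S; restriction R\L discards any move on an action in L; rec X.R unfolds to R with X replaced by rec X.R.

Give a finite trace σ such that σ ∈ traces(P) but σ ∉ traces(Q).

cac

LTS(P): 4 reachable states
  m0 = rec X. c.a.c.X\{a}\{c} ⊢ ··c··> m1
  m1 = a.c.(rec X. c.a.c.X\{a}\{c})\{a}\{c} ⊢ ··a··> m2
  m2 = c.(rec X. c.a.c.X\{a}\{c})\{a}\{c} ⊢ ··c··> m3
  m3 = (rec X. c.a.c.X\{a}\{c})\{a}\{c} ⊢ (no moves)
LTS(Q): 4 reachable states
  n0 = rec X. c.a.b.X\{a}\{c} ⊢ ··c··> n1
  n1 = a.b.(rec X. c.a.b.X\{a}\{c})\{a}\{c} ⊢ ··a··> n2
  n2 = b.(rec X. c.a.b.X\{a}\{c})\{a}\{c} ⊢ ··b··> n3
  n3 = (rec X. c.a.b.X\{a}\{c})\{a}\{c} ⊢ (no moves)
Executing cac from P (initial set {m0}):
  step 1 (c): {m1}
  step 2 (a): {m2}
  step 3 (c): {m3}
  — P admits the full trace.
Executing cac from Q (initial set {n0}):
  step 1 (c): {n1}
  step 2 (a): {n2}
  step 3 (c): ∅ (Q stuck)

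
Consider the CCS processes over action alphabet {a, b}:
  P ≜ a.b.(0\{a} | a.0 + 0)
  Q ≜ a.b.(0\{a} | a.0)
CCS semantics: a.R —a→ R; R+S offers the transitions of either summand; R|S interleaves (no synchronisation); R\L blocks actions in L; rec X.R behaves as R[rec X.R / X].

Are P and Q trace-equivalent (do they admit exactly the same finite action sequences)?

P's transition system — 4 states:
  p0 = a.b.(0\{a} | a.0 + 0) → —a→ p1
  p1 = b.(0\{a} | a.0 + 0) → —b→ p2
  p2 = 0\{a} | a.0 + 0 → —a→ p3
  p3 = 0\{a} | 0 → stopped
Q's transition system — 4 states:
  q0 = a.b.(0\{a} | a.0) → —a→ q1
  q1 = b.(0\{a} | a.0) → —b→ q2
  q2 = 0\{a} | a.0 → —a→ q3
  q3 = 0\{a} | 0 → stopped
Coarsest stable partition (strong bisimilarity classes):
  B0 = {p0, q0}
  B1 = {p1, q1}
  B2 = {p2, q2}
  B3 = {p3, q3}
p0 ∈ B0, q0 ∈ B0 → same block
Bisimilar ⇒ trace-equivalent.

trace-equivalent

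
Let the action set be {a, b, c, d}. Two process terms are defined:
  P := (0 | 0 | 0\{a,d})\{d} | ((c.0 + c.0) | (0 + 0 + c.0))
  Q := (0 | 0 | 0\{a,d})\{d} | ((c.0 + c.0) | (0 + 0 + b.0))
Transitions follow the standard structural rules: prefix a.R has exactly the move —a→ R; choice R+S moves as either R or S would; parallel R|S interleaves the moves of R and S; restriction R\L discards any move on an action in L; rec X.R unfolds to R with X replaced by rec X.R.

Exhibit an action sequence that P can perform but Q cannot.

Reachable graph of P (4 states):
  u0 = (0 | 0 | 0\{a,d})\{d} | ((c.0 + c.0) | (0 + 0 + c.0)) → =c=> u1, =c=> u2
  u1 = (0 | 0 | 0\{a,d})\{d} | ((c.0 + c.0) | 0) → =c=> u3
  u2 = (0 | 0 | 0\{a,d})\{d} | (0 | (0 + 0 + c.0)) → =c=> u3
  u3 = (0 | 0 | 0\{a,d})\{d} | (0 | 0) → ·
Reachable graph of Q (4 states):
  v0 = (0 | 0 | 0\{a,d})\{d} | ((c.0 + c.0) | (0 + 0 + b.0)) → =b=> v1, =c=> v2
  v1 = (0 | 0 | 0\{a,d})\{d} | ((c.0 + c.0) | 0) → =c=> v3
  v2 = (0 | 0 | 0\{a,d})\{d} | (0 | (0 + 0 + b.0)) → =b=> v3
  v3 = (0 | 0 | 0\{a,d})\{d} | (0 | 0) → ·
Trace ⟨cc⟩ through P, begin at {u0}:
  [1] c ⇒ {u1, u2}
  [2] c ⇒ {u3}
  ✓ P
Trace ⟨cc⟩ through Q, begin at {v0}:
  [1] c ⇒ {v2}
  [2] c ⇒ no successor for Q

cc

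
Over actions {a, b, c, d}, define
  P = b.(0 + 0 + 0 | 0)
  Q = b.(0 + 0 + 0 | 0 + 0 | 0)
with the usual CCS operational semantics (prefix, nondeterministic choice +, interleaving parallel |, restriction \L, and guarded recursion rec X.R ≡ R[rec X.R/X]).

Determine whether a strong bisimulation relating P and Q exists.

LTS(P): 2 reachable states
  u0 = b.(0 + 0 + 0 | 0) | -b-> u1
  u1 = 0 + 0 + 0 | 0 | deadlocked
LTS(Q): 2 reachable states
  v0 = b.(0 + 0 + 0 | 0 + 0 | 0) | -b-> v1
  v1 = 0 + 0 + 0 | 0 + 0 | 0 | deadlocked
Bisimilarity quotient blocks:
  B0 = {u0, v0}
  B1 = {u1, v1}
u0 ∈ B0, v0 ∈ B0 → same block

bisimilar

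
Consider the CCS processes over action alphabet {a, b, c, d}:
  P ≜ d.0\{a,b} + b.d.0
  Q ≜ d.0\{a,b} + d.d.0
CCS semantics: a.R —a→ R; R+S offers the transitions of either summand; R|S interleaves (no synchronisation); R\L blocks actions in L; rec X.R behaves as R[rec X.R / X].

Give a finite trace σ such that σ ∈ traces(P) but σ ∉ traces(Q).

b

Reachable graph of P (4 states):
  p0 = d.0\{a,b} + b.d.0 has moves ··b··> p1, ··d··> p2
  p1 = d.0 has moves ··d··> p3
  p2 = 0\{a,b} has moves ·
  p3 = 0 has moves ·
Reachable graph of Q (4 states):
  q0 = d.0\{a,b} + d.d.0 has moves ··d··> q1, ··d··> q2
  q1 = 0\{a,b} has moves ·
  q2 = d.0 has moves ··d··> q3
  q3 = 0 has moves ·
Trace ⟨b⟩ through P, begin at {p0}:
  step 1 (b): {p1}
  P completes σ.
Trace ⟨b⟩ through Q, begin at {q0}:
  step 1 (b): no successor for Q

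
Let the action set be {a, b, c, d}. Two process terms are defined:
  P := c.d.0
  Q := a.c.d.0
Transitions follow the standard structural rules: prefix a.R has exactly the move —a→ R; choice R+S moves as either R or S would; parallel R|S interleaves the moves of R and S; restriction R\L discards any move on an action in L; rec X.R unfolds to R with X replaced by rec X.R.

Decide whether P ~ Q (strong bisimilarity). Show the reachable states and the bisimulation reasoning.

Reachable graph of P (3 states):
  u0 = c.d.0 :: =c=> u1
  u1 = d.0 :: =d=> u2
  u2 = 0 :: deadlocked
Reachable graph of Q (4 states):
  v0 = a.c.d.0 :: =a=> v1
  v1 = c.d.0 :: =c=> v2
  v2 = d.0 :: =d=> v3
  v3 = 0 :: deadlocked
Partition-refinement fixed point:
  B0 = {u0, v1}
  B1 = {u1, v2}
  B2 = {u2, v3}
  B3 = {v0}
u0 ∈ B0, v0 ∈ B3 → different blocks

NO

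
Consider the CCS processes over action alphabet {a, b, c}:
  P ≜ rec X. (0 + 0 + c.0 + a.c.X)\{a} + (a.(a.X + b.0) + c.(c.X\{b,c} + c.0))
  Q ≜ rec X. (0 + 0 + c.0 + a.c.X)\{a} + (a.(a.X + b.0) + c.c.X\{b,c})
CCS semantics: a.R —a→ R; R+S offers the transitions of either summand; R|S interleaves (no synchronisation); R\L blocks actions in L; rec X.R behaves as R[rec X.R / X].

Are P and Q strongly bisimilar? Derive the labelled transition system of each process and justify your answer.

P ≁ Q

LTS(P): 7 reachable states
  u0 = rec X. (0 + 0 + c.0 + a.c.X)\{a} + (a.(a.X + b.0) + c.(c.X\{b,c} + c.0)) has moves =a=> u1, =c=> u2, =c=> u3
  u1 = a.(rec X. (0 + 0 + c.0 + a.c.X)\{a} + (a.(a.X + b.0) + c.(c.X\{b,c} + c.0))) + b.0 has moves =a=> u0, =b=> u4
  u2 = 0\{a} has moves ·
  u3 = c.(rec X. (0 + 0 + c.0 + a.c.X)\{a} + (a.(a.X + b.0) + c.(c.X\{b,c} + c.0)))\{b,c} + c.0 has moves =c=> u4, =c=> u5
  u4 = 0 has moves ·
  u5 = (rec X. (0 + 0 + c.0 + a.c.X)\{a} + (a.(a.X + b.0) + c.(c.X\{b,c} + c.0)))\{b,c} has moves =a=> u6
  u6 = (a.(rec X. (0 + 0 + c.0 + a.c.X)\{a} + (a.(a.X + b.0) + c.(c.X\{b,c} + c.0))) + b.0)\{b,c} has moves =a=> u5
LTS(Q): 7 reachable states
  v0 = rec X. (0 + 0 + c.0 + a.c.X)\{a} + (a.(a.X + b.0) + c.c.X\{b,c}) has moves =a=> v1, =c=> v2, =c=> v3
  v1 = a.(rec X. (0 + 0 + c.0 + a.c.X)\{a} + (a.(a.X + b.0) + c.c.X\{b,c})) + b.0 has moves =a=> v0, =b=> v4
  v2 = 0\{a} has moves ·
  v3 = c.(rec X. (0 + 0 + c.0 + a.c.X)\{a} + (a.(a.X + b.0) + c.c.X\{b,c}))\{b,c} has moves =c=> v5
  v4 = 0 has moves ·
  v5 = (rec X. (0 + 0 + c.0 + a.c.X)\{a} + (a.(a.X + b.0) + c.c.X\{b,c}))\{b,c} has moves =a=> v6
  v6 = (a.(rec X. (0 + 0 + c.0 + a.c.X)\{a} + (a.(a.X + b.0) + c.c.X\{b,c})) + b.0)\{b,c} has moves =a=> v5
Bisimilarity quotient blocks:
  B0 = {u0}
  B1 = {u3}
  B2 = {u2, u4, v2, v4}
  B3 = {u5, u6, v5, v6}
  B4 = {u1}
  B5 = {v0}
  B6 = {v1}
  B7 = {v3}
u0 ∈ B0, v0 ∈ B5 → different blocks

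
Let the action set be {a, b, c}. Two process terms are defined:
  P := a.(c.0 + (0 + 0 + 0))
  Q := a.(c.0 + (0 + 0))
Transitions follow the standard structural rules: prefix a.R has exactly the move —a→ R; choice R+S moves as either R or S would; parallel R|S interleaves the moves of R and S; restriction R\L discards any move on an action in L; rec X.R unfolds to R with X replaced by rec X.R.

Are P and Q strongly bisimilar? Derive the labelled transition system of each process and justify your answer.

Reachable graph of P (3 states):
  u0 = a.(c.0 + (0 + 0 + 0)) | ··a··> u1
  u1 = c.0 + (0 + 0 + 0) | ··c··> u2
  u2 = 0 | (no moves)
Reachable graph of Q (3 states):
  v0 = a.(c.0 + (0 + 0)) | ··a··> v1
  v1 = c.0 + (0 + 0) | ··c··> v2
  v2 = 0 | (no moves)
Partition-refinement fixed point:
  B0 = {u0, v0}
  B1 = {u1, v1}
  B2 = {u2, v2}
u0 ∈ B0, v0 ∈ B0 → same block

P ~ Q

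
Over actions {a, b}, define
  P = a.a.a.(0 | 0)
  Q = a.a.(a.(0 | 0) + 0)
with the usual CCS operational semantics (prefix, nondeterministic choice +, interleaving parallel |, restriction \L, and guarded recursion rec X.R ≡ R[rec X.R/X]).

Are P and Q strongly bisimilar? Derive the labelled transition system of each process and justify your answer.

YES

LTS(P): 4 reachable states
  u0 = a.a.a.(0 | 0) ⊢ ··a··> u1
  u1 = a.a.(0 | 0) ⊢ ··a··> u2
  u2 = a.(0 | 0) ⊢ ··a··> u3
  u3 = 0 | 0 ⊢ deadlocked
LTS(Q): 4 reachable states
  v0 = a.a.(a.(0 | 0) + 0) ⊢ ··a··> v1
  v1 = a.(a.(0 | 0) + 0) ⊢ ··a··> v2
  v2 = a.(0 | 0) + 0 ⊢ ··a··> v3
  v3 = 0 | 0 ⊢ deadlocked
Coarsest stable partition (strong bisimilarity classes):
  B0 = {u0, v0}
  B1 = {u1, v1}
  B2 = {u2, v2}
  B3 = {u3, v3}
u0 ∈ B0, v0 ∈ B0 → same block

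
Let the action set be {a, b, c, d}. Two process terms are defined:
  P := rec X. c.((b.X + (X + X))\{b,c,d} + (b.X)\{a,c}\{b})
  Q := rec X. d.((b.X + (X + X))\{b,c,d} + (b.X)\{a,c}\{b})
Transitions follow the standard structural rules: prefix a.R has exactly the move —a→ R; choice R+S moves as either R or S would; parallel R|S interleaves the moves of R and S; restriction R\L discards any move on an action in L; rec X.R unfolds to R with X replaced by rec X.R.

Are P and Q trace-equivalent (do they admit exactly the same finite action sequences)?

Reachable graph of P (2 states):
  u0 = rec X. c.((b.X + (X + X))\{b,c,d} + (b.X)\{a,c}\{b}) | --c--▸ u1
  u1 = (b.(rec X. c.((b.X + (X + X))\{b,c,d} + (b.X)\{a,c}\{b})) + ((rec X. c.((b.X + (X + X))\{b,c,d} + (b.X)\{a,c}\{b})) + (rec X. c.((b.X + (X + X))\{b,c,d} + (b.X)\{a,c}\{b}))))\{b,c,d} + (b.(rec X. c.((b.X + (X + X))\{b,c,d} + (b.X)\{a,c}\{b})))\{a,c}\{b} | ∅
Reachable graph of Q (2 states):
  v0 = rec X. d.((b.X + (X + X))\{b,c,d} + (b.X)\{a,c}\{b}) | --d--▸ v1
  v1 = (b.(rec X. d.((b.X + (X + X))\{b,c,d} + (b.X)\{a,c}\{b})) + ((rec X. d.((b.X + (X + X))\{b,c,d} + (b.X)\{a,c}\{b})) + (rec X. d.((b.X + (X + X))\{b,c,d} + (b.X)\{a,c}\{b}))))\{b,c,d} + (b.(rec X. d.((b.X + (X + X))\{b,c,d} + (b.X)\{a,c}\{b})))\{a,c}\{b} | ∅
Executing c from P (initial set {u0}):
  step 1 (c): {u1}
  — P admits the full trace.
Executing c from Q (initial set {v0}):
  step 1 (c): no successor for Q

traces(P) ≠ traces(Q) — witness ⟨c⟩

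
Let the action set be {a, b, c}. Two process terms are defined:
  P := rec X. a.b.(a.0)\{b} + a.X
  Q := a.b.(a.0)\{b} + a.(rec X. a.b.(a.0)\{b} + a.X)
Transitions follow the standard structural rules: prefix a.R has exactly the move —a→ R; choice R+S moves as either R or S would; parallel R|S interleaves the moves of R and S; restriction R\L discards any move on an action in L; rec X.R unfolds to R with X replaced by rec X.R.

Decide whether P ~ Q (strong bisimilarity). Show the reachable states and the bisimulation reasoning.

Reachable graph of P (4 states):
  u0 = rec X. a.b.(a.0)\{b} + a.X ⊢ ··a··> u0, ··a··> u1
  u1 = b.(a.0)\{b} ⊢ ··b··> u2
  u2 = (a.0)\{b} ⊢ ··a··> u3
  u3 = 0\{b} ⊢ deadlocked
Reachable graph of Q (5 states):
  v0 = a.b.(a.0)\{b} + a.(rec X. a.b.(a.0)\{b} + a.X) ⊢ ··a··> v1, ··a··> v2
  v1 = b.(a.0)\{b} ⊢ ··b··> v3
  v2 = rec X. a.b.(a.0)\{b} + a.X ⊢ ··a··> v1, ··a··> v2
  v3 = (a.0)\{b} ⊢ ··a··> v4
  v4 = 0\{b} ⊢ deadlocked
Bisimilarity quotient blocks:
  B0 = {u0, v0, v2}
  B1 = {u1, v1}
  B2 = {u2, v3}
  B3 = {u3, v4}
u0 ∈ B0, v0 ∈ B0 → same block

YES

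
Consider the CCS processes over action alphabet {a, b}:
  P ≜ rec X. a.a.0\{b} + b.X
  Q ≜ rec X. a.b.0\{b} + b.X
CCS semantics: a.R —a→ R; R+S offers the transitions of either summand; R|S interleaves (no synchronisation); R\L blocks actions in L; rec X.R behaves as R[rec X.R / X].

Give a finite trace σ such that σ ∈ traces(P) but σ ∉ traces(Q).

P's transition system — 3 states:
  u0 = rec X. a.a.0\{b} + b.X :: =a=> u1, =b=> u0
  u1 = a.0\{b} :: =a=> u2
  u2 = 0\{b} :: (no moves)
Q's transition system — 3 states:
  v0 = rec X. a.b.0\{b} + b.X :: =a=> v1, =b=> v0
  v1 = b.0\{b} :: =b=> v2
  v2 = 0\{b} :: (no moves)
Run σ = ⟨aa⟩ on P: start {u0}
  after a @ step 1: {u1}
  after a @ step 2: {u2}
  P completes σ.
Run σ = ⟨aa⟩ on Q: start {v0}
  after a @ step 1: {v1}
  after a @ step 2: ∅  — Q cannot continue

aa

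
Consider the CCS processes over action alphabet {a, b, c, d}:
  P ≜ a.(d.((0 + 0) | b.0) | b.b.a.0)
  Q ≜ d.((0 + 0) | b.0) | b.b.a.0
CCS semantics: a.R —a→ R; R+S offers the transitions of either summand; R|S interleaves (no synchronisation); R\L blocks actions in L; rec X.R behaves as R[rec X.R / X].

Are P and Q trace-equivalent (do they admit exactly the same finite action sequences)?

LTS(P): 13 reachable states
  m0 = a.(d.((0 + 0) | b.0) | b.b.a.0) → =a=> m1
  m1 = d.((0 + 0) | b.0) | b.b.a.0 → =b=> m2, =d=> m3
  m2 = d.((0 + 0) | b.0) | b.a.0 → =b=> m4, =d=> m5
  m3 = (0 + 0) | b.0 | b.b.a.0 → =b=> m5, =b=> m6
  m4 = d.((0 + 0) | b.0) | a.0 → =a=> m7, =d=> m8
  m5 = (0 + 0) | b.0 | b.a.0 → =b=> m8, =b=> m9
  m6 = (0 + 0) | 0 | b.b.a.0 → =b=> m9
  m7 = d.((0 + 0) | b.0) | 0 → =d=> m10
  m8 = (0 + 0) | b.0 | a.0 → =a=> m10, =b=> m11
  m9 = (0 + 0) | 0 | b.a.0 → =b=> m11
  m10 = (0 + 0) | b.0 | 0 → =b=> m12
  m11 = (0 + 0) | 0 | a.0 → =a=> m12
  m12 = (0 + 0) | 0 | 0 → deadlocked
LTS(Q): 12 reachable states
  n0 = d.((0 + 0) | b.0) | b.b.a.0 → =b=> n1, =d=> n2
  n1 = d.((0 + 0) | b.0) | b.a.0 → =b=> n3, =d=> n4
  n2 = (0 + 0) | b.0 | b.b.a.0 → =b=> n4, =b=> n5
  n3 = d.((0 + 0) | b.0) | a.0 → =a=> n6, =d=> n7
  n4 = (0 + 0) | b.0 | b.a.0 → =b=> n7, =b=> n8
  n5 = (0 + 0) | 0 | b.b.a.0 → =b=> n8
  n6 = d.((0 + 0) | b.0) | 0 → =d=> n9
  n7 = (0 + 0) | b.0 | a.0 → =a=> n9, =b=> n10
  n8 = (0 + 0) | 0 | b.a.0 → =b=> n10
  n9 = (0 + 0) | b.0 | 0 → =b=> n11
  n10 = (0 + 0) | 0 | a.0 → =a=> n11
  n11 = (0 + 0) | 0 | 0 → deadlocked
Run σ = ⟨a⟩ on P: start {m0}
  step 1 (a): {m1}
  — P admits the full trace.
Run σ = ⟨a⟩ on Q: start {n0}
  step 1 (a): ∅ (Q stuck)

trace-distinct — witness ⟨a⟩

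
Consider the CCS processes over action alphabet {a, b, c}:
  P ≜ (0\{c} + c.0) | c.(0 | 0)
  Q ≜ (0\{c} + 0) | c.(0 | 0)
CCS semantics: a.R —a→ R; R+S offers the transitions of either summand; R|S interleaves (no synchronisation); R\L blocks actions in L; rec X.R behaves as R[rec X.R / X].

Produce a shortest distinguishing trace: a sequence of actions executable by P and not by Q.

cc

LTS(P): 4 reachable states
  u0 = (0\{c} + c.0) | c.(0 | 0) has moves —c→ u1, —c→ u2
  u1 = (0\{c} + c.0) | (0 | 0) has moves —c→ u3
  u2 = 0 | c.(0 | 0) has moves —c→ u3
  u3 = 0 | (0 | 0) has moves (no moves)
LTS(Q): 2 reachable states
  v0 = (0\{c} + 0) | c.(0 | 0) has moves —c→ v1
  v1 = (0\{c} + 0) | (0 | 0) has moves (no moves)
Executing cc from P (initial set {u0}):
  step 1 (c): {u1, u2}
  step 2 (c): {u3}
  P completes σ.
Executing cc from Q (initial set {v0}):
  step 1 (c): {v1}
  step 2 (c): ∅ (Q stuck)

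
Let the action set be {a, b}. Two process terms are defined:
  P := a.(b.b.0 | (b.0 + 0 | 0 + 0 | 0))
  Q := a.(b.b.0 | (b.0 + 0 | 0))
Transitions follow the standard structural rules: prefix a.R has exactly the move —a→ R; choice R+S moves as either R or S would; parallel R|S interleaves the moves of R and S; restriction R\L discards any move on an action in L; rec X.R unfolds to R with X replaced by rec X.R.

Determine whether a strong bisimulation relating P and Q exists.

LTS(P): 7 reachable states
  m0 = a.(b.b.0 | (b.0 + 0 | 0 + 0 | 0)) has moves ··a··> m1
  m1 = b.b.0 | (b.0 + 0 | 0 + 0 | 0) has moves ··b··> m2, ··b··> m3
  m2 = b.0 | (b.0 + 0 | 0 + 0 | 0) has moves ··b··> m4, ··b··> m5
  m3 = b.b.0 | 0 has moves ··b··> m5
  m4 = 0 | (b.0 + 0 | 0 + 0 | 0) has moves ··b··> m6
  m5 = b.0 | 0 has moves ··b··> m6
  m6 = 0 | 0 has moves (no moves)
LTS(Q): 7 reachable states
  n0 = a.(b.b.0 | (b.0 + 0 | 0)) has moves ··a··> n1
  n1 = b.b.0 | (b.0 + 0 | 0) has moves ··b··> n2, ··b··> n3
  n2 = b.0 | (b.0 + 0 | 0) has moves ··b··> n4, ··b··> n5
  n3 = b.b.0 | 0 has moves ··b··> n5
  n4 = 0 | (b.0 + 0 | 0) has moves ··b··> n6
  n5 = b.0 | 0 has moves ··b··> n6
  n6 = 0 | 0 has moves (no moves)
Bisimilarity quotient blocks:
  B0 = {m0, n0}
  B1 = {m1, n1}
  B2 = {m2, m3, n2, n3}
  B3 = {m4, m5, n4, n5}
  B4 = {m6, n6}
m0 ∈ B0, n0 ∈ B0 → same block

P ~ Q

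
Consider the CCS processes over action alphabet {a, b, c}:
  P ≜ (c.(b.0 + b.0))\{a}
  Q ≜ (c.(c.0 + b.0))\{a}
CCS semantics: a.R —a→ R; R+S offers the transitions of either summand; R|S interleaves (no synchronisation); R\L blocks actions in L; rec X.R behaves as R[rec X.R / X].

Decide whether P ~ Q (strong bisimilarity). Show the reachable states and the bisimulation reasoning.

Reachable graph of P (3 states):
  m0 = (c.(b.0 + b.0))\{a} | —c→ m1
  m1 = (b.0 + b.0)\{a} | —b→ m2
  m2 = 0\{a} | ·
Reachable graph of Q (3 states):
  n0 = (c.(c.0 + b.0))\{a} | —c→ n1
  n1 = (c.0 + b.0)\{a} | —b→ n2, —c→ n2
  n2 = 0\{a} | ·
Partition-refinement fixed point:
  B0 = {m0}
  B1 = {m1}
  B2 = {m2, n2}
  B3 = {n0}
  B4 = {n1}
m0 ∈ B0, n0 ∈ B3 → different blocks

not bisimilar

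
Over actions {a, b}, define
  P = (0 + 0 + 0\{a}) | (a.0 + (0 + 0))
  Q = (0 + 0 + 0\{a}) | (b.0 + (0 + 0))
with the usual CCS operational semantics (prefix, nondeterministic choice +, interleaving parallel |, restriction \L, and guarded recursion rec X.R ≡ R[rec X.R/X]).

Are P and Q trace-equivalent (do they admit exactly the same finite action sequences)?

traces(P) ≠ traces(Q) — witness ⟨a⟩

P's transition system — 2 states:
  m0 = (0 + 0 + 0\{a}) | (a.0 + (0 + 0)) ⊢ -a-> m1
  m1 = (0 + 0 + 0\{a}) | 0 ⊢ ∅
Q's transition system — 2 states:
  n0 = (0 + 0 + 0\{a}) | (b.0 + (0 + 0)) ⊢ -b-> n1
  n1 = (0 + 0 + 0\{a}) | 0 ⊢ ∅
Executing a from P (initial set {m0}):
  step 1 (a): {m1}
  ✓ P
Executing a from Q (initial set {n0}):
  step 1 (a): ∅ (Q stuck)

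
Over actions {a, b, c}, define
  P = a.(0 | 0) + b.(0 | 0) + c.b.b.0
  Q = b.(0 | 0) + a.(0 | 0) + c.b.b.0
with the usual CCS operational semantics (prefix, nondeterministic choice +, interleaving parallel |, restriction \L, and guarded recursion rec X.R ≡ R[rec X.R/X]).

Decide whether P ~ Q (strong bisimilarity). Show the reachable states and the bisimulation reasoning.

P ~ Q

LTS(P): 5 reachable states
  m0 = a.(0 | 0) + b.(0 | 0) + c.b.b.0 → —a→ m1, —b→ m1, —c→ m2
  m1 = 0 | 0 → ∅
  m2 = b.b.0 → —b→ m3
  m3 = b.0 → —b→ m4
  m4 = 0 → ∅
LTS(Q): 5 reachable states
  n0 = b.(0 | 0) + a.(0 | 0) + c.b.b.0 → —a→ n1, —b→ n1, —c→ n2
  n1 = 0 | 0 → ∅
  n2 = b.b.0 → —b→ n3
  n3 = b.0 → —b→ n4
  n4 = 0 → ∅
Coarsest stable partition (strong bisimilarity classes):
  B0 = {m0, n0}
  B1 = {m1, m4, n1, n4}
  B2 = {m2, n2}
  B3 = {m3, n3}
m0 ∈ B0, n0 ∈ B0 → same block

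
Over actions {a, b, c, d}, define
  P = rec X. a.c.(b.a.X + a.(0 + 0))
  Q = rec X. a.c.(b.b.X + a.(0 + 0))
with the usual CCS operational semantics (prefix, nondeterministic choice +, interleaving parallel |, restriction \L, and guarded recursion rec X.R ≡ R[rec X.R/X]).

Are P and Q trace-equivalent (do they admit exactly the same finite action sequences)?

P's transition system — 5 states:
  m0 = rec X. a.c.(b.a.X + a.(0 + 0)) | -a-> m1
  m1 = c.(b.a.(rec X. a.c.(b.a.X + a.(0 + 0))) + a.(0 + 0)) | -c-> m2
  m2 = b.a.(rec X. a.c.(b.a.X + a.(0 + 0))) + a.(0 + 0) | -a-> m3, -b-> m4
  m3 = 0 + 0 | deadlocked
  m4 = a.(rec X. a.c.(b.a.X + a.(0 + 0))) | -a-> m0
Q's transition system — 5 states:
  n0 = rec X. a.c.(b.b.X + a.(0 + 0)) | -a-> n1
  n1 = c.(b.b.(rec X. a.c.(b.b.X + a.(0 + 0))) + a.(0 + 0)) | -c-> n2
  n2 = b.b.(rec X. a.c.(b.b.X + a.(0 + 0))) + a.(0 + 0) | -a-> n3, -b-> n4
  n3 = 0 + 0 | deadlocked
  n4 = b.(rec X. a.c.(b.b.X + a.(0 + 0))) | -b-> n0
Run σ = ⟨acba⟩ on P: start {m0}
  after a @ step 1: {m1}
  after c @ step 2: {m2}
  after b @ step 3: {m4}
  after a @ step 4: {m0}
  P completes σ.
Run σ = ⟨acba⟩ on Q: start {n0}
  after a @ step 1: {n1}
  after c @ step 2: {n2}
  after b @ step 3: {n4}
  after a @ step 4: ∅  — Q cannot continue

NO — witness ⟨acba⟩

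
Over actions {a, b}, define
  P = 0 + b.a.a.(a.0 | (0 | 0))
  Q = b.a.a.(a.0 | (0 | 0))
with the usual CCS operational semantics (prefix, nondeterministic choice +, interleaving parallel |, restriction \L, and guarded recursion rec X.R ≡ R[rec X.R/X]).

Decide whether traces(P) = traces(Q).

Reachable graph of P (5 states):
  p0 = 0 + b.a.a.(a.0 | (0 | 0)) | =b=> p1
  p1 = a.a.(a.0 | (0 | 0)) | =a=> p2
  p2 = a.(a.0 | (0 | 0)) | =a=> p3
  p3 = a.0 | (0 | 0) | =a=> p4
  p4 = 0 | (0 | 0) | ∅
Reachable graph of Q (5 states):
  q0 = b.a.a.(a.0 | (0 | 0)) | =b=> q1
  q1 = a.a.(a.0 | (0 | 0)) | =a=> q2
  q2 = a.(a.0 | (0 | 0)) | =a=> q3
  q3 = a.0 | (0 | 0) | =a=> q4
  q4 = 0 | (0 | 0) | ∅
Coarsest stable partition (strong bisimilarity classes):
  B0 = {p0, q0}
  B1 = {p1, q1}
  B2 = {p2, q2}
  B3 = {p3, q3}
  B4 = {p4, q4}
p0 ∈ B0, q0 ∈ B0 → same block
Bisimilar ⇒ trace-equivalent.

YES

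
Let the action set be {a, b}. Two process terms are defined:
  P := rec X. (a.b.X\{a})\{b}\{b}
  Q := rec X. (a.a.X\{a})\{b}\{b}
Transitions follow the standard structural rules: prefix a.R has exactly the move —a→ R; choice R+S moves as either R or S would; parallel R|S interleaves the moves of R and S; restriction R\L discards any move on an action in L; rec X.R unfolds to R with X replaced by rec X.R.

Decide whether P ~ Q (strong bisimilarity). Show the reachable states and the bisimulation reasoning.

Reachable graph of P (2 states):
  u0 = rec X. (a.b.X\{a})\{b}\{b} → =a=> u1
  u1 = (b.(rec X. (a.b.X\{a})\{b}\{b})\{a})\{b}\{b} → (no moves)
Reachable graph of Q (3 states):
  v0 = rec X. (a.a.X\{a})\{b}\{b} → =a=> v1
  v1 = (a.(rec X. (a.a.X\{a})\{b}\{b})\{a})\{b}\{b} → =a=> v2
  v2 = (rec X. (a.a.X\{a})\{b}\{b})\{a}\{b}\{b} → (no moves)
Coarsest stable partition (strong bisimilarity classes):
  B0 = {u0, v1}
  B1 = {u1, v2}
  B2 = {v0}
u0 ∈ B0, v0 ∈ B2 → different blocks

NO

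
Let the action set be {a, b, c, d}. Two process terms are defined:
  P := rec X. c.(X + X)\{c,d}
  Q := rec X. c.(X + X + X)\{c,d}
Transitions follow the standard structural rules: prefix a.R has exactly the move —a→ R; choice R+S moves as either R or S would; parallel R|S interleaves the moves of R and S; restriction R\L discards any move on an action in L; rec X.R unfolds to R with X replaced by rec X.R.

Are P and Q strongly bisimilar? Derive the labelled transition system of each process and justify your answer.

bisimilar

P's transition system — 2 states:
  p0 = rec X. c.(X + X)\{c,d} ⊢ ··c··> p1
  p1 = ((rec X. c.(X + X)\{c,d}) + (rec X. c.(X + X)\{c,d}))\{c,d} ⊢ (no moves)
Q's transition system — 2 states:
  q0 = rec X. c.(X + X + X)\{c,d} ⊢ ··c··> q1
  q1 = ((rec X. c.(X + X + X)\{c,d}) + (rec X. c.(X + X + X)\{c,d}) + (rec X. c.(X + X + X)\{c,d}))\{c,d} ⊢ (no moves)
Bisimilarity quotient blocks:
  B0 = {p0, q0}
  B1 = {p1, q1}
p0 ∈ B0, q0 ∈ B0 → same block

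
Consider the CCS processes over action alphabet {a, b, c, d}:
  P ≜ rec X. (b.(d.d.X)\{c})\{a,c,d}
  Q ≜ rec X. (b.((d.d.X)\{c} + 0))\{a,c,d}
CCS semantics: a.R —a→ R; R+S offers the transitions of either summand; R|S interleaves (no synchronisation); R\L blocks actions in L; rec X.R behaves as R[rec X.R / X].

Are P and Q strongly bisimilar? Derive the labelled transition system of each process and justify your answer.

P's transition system — 2 states:
  m0 = rec X. (b.(d.d.X)\{c})\{a,c,d} ⊢ =b=> m1
  m1 = (d.d.(rec X. (b.(d.d.X)\{c})\{a,c,d}))\{c}\{a,c,d} ⊢ (no moves)
Q's transition system — 2 states:
  n0 = rec X. (b.((d.d.X)\{c} + 0))\{a,c,d} ⊢ =b=> n1
  n1 = ((d.d.(rec X. (b.((d.d.X)\{c} + 0))\{a,c,d}))\{c} + 0)\{a,c,d} ⊢ (no moves)
Bisimilarity quotient blocks:
  B0 = {m0, n0}
  B1 = {m1, n1}
m0 ∈ B0, n0 ∈ B0 → same block

YES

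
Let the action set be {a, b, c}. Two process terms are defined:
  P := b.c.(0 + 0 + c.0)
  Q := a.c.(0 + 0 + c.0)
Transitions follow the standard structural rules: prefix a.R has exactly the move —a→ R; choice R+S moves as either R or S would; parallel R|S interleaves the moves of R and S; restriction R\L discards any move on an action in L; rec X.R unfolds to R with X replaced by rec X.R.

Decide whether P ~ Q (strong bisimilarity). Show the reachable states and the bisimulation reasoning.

not bisimilar

Reachable graph of P (4 states):
  s0 = b.c.(0 + 0 + c.0) has moves --b--▸ s1
  s1 = c.(0 + 0 + c.0) has moves --c--▸ s2
  s2 = 0 + 0 + c.0 has moves --c--▸ s3
  s3 = 0 has moves stopped
Reachable graph of Q (4 states):
  t0 = a.c.(0 + 0 + c.0) has moves --a--▸ t1
  t1 = c.(0 + 0 + c.0) has moves --c--▸ t2
  t2 = 0 + 0 + c.0 has moves --c--▸ t3
  t3 = 0 has moves stopped
Coarsest stable partition (strong bisimilarity classes):
  B0 = {s0}
  B1 = {s1, t1}
  B2 = {s2, t2}
  B3 = {s3, t3}
  B4 = {t0}
s0 ∈ B0, t0 ∈ B4 → different blocks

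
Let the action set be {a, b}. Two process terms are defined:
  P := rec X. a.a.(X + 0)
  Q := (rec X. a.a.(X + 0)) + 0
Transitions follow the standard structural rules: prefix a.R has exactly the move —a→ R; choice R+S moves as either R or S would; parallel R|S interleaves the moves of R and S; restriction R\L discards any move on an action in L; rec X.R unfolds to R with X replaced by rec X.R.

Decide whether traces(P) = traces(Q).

P's transition system — 3 states:
  s0 = rec X. a.a.(X + 0) ⊢ ··a··> s1
  s1 = a.((rec X. a.a.(X + 0)) + 0) ⊢ ··a··> s2
  s2 = (rec X. a.a.(X + 0)) + 0 ⊢ ··a··> s1
Q's transition system — 2 states:
  t0 = (rec X. a.a.(X + 0)) + 0 ⊢ ··a··> t1
  t1 = a.((rec X. a.a.(X + 0)) + 0) ⊢ ··a··> t0
Partition-refinement fixed point:
  B0 = {s0, s1, s2, t0, t1}
s0 ∈ B0, t0 ∈ B0 → same block
Bisimilar ⇒ trace-equivalent.

YES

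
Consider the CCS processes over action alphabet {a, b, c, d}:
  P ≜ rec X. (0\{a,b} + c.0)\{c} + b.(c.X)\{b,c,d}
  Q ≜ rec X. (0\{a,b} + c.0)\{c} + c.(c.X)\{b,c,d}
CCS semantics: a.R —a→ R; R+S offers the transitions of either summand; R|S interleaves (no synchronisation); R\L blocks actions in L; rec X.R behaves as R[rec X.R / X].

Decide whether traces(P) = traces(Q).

trace-distinct — witness ⟨b⟩

P's transition system — 2 states:
  s0 = rec X. (0\{a,b} + c.0)\{c} + b.(c.X)\{b,c,d} ⊢ =b=> s1
  s1 = (c.(rec X. (0\{a,b} + c.0)\{c} + b.(c.X)\{b,c,d}))\{b,c,d} ⊢ ·
Q's transition system — 2 states:
  t0 = rec X. (0\{a,b} + c.0)\{c} + c.(c.X)\{b,c,d} ⊢ =c=> t1
  t1 = (c.(rec X. (0\{a,b} + c.0)\{c} + c.(c.X)\{b,c,d}))\{b,c,d} ⊢ ·
Executing b from P (initial set {s0}):
  [1] b ⇒ {s1}
  P completes σ.
Executing b from Q (initial set {t0}):
  [1] b ⇒ ∅  — Q cannot continue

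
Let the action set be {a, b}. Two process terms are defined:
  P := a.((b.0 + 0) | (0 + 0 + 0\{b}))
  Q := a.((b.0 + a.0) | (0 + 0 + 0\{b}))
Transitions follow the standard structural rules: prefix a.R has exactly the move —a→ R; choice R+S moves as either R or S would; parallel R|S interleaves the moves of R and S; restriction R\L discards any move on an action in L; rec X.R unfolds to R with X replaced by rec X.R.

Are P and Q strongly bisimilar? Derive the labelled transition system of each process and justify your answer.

not bisimilar

Reachable graph of P (3 states):
  p0 = a.((b.0 + 0) | (0 + 0 + 0\{b})) → ··a··> p1
  p1 = (b.0 + 0) | (0 + 0 + 0\{b}) → ··b··> p2
  p2 = 0 | (0 + 0 + 0\{b}) → (no moves)
Reachable graph of Q (3 states):
  q0 = a.((b.0 + a.0) | (0 + 0 + 0\{b})) → ··a··> q1
  q1 = (b.0 + a.0) | (0 + 0 + 0\{b}) → ··a··> q2, ··b··> q2
  q2 = 0 | (0 + 0 + 0\{b}) → (no moves)
Partition-refinement fixed point:
  B0 = {p0}
  B1 = {p1}
  B2 = {p2, q2}
  B3 = {q0}
  B4 = {q1}
p0 ∈ B0, q0 ∈ B3 → different blocks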